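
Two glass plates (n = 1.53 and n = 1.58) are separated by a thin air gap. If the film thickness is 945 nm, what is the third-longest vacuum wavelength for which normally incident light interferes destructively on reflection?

At the upper boundary (n = 1.53 to n = 1.0) the reflected ray undergoes no phase shift.
Ray reflecting at the bottom interface goes from n = 1.0 toward n = 1.58: a half-wave phase shift.
Exactly one π shift → a net half-wave offset.
With one net inversion, destructive interference in reflection requires 2 n t = m λ.
λ = 2 n t / m. The third-longest wavelength is m = 3: λ = 2 × 1.0 × 945 / 3.00 = 630 nm.

630 nm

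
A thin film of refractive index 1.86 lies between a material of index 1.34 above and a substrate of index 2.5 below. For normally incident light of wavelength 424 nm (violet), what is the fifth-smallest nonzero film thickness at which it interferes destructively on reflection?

513 nm

Ray reflecting at the top interface goes from n = 1.34 toward n = 1.86: a half-wave phase shift.
Ray reflecting at the bottom interface goes from n = 1.86 toward n = 2.5: a half-wave phase shift.
Net: no relative phase inversion (both shifts match).
So the condition for destructive reflection is 2 n t = (m + ½) λ.
The fifth-smallest nonzero thickness corresponds to m = 4: t = (m + ½) λ / (2 n) = 4.50 × 424 / (2 × 1.86) = 513 nm.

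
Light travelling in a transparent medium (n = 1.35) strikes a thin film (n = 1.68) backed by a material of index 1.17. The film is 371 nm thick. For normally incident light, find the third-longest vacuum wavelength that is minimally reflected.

416 nm

At the upper boundary (n = 1.35 to n = 1.68) the reflected ray undergoes a half-wave phase shift.
Ray reflecting at the bottom interface goes from n = 1.68 toward n = 1.17: no phase shift.
The two reflections differ by half a wavelength.
So the condition for destructive reflection is 2 n t = m λ.
λ = 2 n t / m. The third-longest wavelength is m = 3: λ = 2 × 1.68 × 371 / 3.00 = 416 nm.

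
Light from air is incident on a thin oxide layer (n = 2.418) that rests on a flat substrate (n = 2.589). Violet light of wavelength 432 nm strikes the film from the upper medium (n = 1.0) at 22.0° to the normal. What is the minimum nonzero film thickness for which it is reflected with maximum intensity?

90.4 nm

Top surface (1.0 → 2.418): reflection off a higher-index medium gives a half-wave phase shift.
Bottom surface (2.418 → 2.589): reflection off a higher-index medium gives a half-wave phase shift.
Zero or two π shifts → no net half-wave offset.
So the condition for constructive reflection is 2 n t cos θ_r = m λ.
Snell's law: 1.0 sin 22.0° = 2.418 sin θ_r → sin θ_r = 0.155, cos θ_r = 0.988.
Minimum nonzero at m = 1: t = λ / (2 n cos θ_r) = 432 / (2 × 2.418 × 0.988) = 90.4 nm.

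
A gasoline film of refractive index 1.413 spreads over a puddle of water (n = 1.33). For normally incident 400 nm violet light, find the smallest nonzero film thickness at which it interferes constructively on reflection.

70.8 nm

Ray reflecting at the top interface goes from n = 1.0 toward n = 1.413: a half-wave phase shift.
Ray reflecting at the bottom interface goes from n = 1.413 toward n = 1.33: no phase shift.
Exactly one π shift → a net half-wave offset.
So the condition for constructive reflection is 2 n t = (m + ½) λ.
Minimum at m = 0: t = λ / (4 n) = 400 / (4 × 1.413) = 70.8 nm.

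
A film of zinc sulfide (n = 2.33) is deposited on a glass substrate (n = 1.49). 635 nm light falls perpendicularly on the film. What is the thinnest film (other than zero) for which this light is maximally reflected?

68.1 nm

Ray reflecting at the top interface goes from n = 1.0 toward n = 2.33: a half-wave phase shift.
Ray reflecting at the bottom interface goes from n = 2.33 toward n = 1.49: no phase shift.
Exactly one π shift → a net half-wave offset.
With one net inversion, constructive interference in reflection requires 2 n t = (m + ½) λ.
Minimum at m = 0: t = λ / (4 n) = 635 / (4 × 2.33) = 68.1 nm.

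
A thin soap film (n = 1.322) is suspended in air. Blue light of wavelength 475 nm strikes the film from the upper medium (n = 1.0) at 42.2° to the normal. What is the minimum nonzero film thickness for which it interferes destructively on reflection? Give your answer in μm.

0.209 μm

Ray reflecting at the top interface goes from n = 1.0 toward n = 1.322: a half-wave phase shift.
Bottom surface (1.322 → 1.0): reflection off a lower-index medium gives no phase shift.
Exactly one π shift → a net half-wave offset.
For minimum reflection here: 2 n t cos θ_r = m λ.
Snell's law: 1.0 sin 42.2° = 1.322 sin θ_r → sin θ_r = 0.508, cos θ_r = 0.861.
Minimum nonzero at m = 1: t = λ / (2 n cos θ_r) = 475 / (2 × 1.322 × 0.861) = 209 nm.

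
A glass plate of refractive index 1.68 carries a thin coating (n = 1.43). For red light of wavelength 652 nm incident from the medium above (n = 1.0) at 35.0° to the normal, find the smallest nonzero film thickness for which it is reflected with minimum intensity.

Ray reflecting at the top interface goes from n = 1.0 toward n = 1.43: a half-wave phase shift.
Bottom surface (1.43 → 1.68): reflection off a higher-index medium gives a half-wave phase shift.
Zero or two π shifts → no net half-wave offset.
For weak reflection here: 2 n t cos θ_r = (m + ½) λ.
Snell's law: 1.0 sin 35.0° = 1.43 sin θ_r → sin θ_r = 0.401, cos θ_r = 0.916.
Minimum at m = 0: t = λ / (4 n cos θ_r) = 652 / (4 × 1.43 × 0.916) = 124 nm.

124 nm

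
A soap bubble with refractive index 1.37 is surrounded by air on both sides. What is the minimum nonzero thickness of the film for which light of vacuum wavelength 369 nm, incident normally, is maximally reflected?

At the upper boundary (n = 1.0 to n = 1.37) the reflected ray undergoes a half-wave phase shift.
At the lower boundary (n = 1.37 to n = 1.0) the reflected ray undergoes no phase shift.
The two reflections differ by half a wavelength.
So the condition for constructive reflection is 2 n t = (m + ½) λ.
Minimum at m = 0: t = λ / (4 n) = 369 / (4 × 1.37) = 67.3 nm.

67.3 nm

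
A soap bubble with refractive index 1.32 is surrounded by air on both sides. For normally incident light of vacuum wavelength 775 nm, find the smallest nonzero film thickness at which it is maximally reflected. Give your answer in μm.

0.147 μm

At the upper boundary (n = 1.0 to n = 1.32) the reflected ray undergoes a half-wave phase shift.
Bottom surface (1.32 → 1.0): reflection off a lower-index medium gives no phase shift.
Exactly one π shift → a net half-wave offset.
With one net inversion, constructive interference in reflection requires 2 n t = (m + ½) λ.
Minimum at m = 0: t = λ / (4 n) = 775 / (4 × 1.32) = 147 nm.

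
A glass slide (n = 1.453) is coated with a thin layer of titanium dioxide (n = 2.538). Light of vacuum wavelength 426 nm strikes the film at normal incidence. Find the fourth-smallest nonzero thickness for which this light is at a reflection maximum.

294 nm

At the upper boundary (n = 1.0 to n = 2.538) the reflected ray undergoes a half-wave phase shift.
At the lower boundary (n = 2.538 to n = 1.453) the reflected ray undergoes no phase shift.
Exactly one π shift → a net half-wave offset.
With one net inversion, constructive interference in reflection requires 2 n t = (m + ½) λ.
The fourth-smallest nonzero thickness corresponds to m = 3: t = (m + ½) λ / (2 n) = 3.50 × 426 / (2 × 2.538) = 294 nm.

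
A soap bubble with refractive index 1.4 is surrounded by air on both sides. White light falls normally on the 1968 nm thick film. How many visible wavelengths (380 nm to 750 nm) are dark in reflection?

7

Ray reflecting at the top interface goes from n = 1.0 toward n = 1.4: a half-wave phase shift.
Bottom surface (1.4 → 1.0): reflection off a lower-index medium gives no phase shift.
The two reflections differ by half a wavelength.
For minimum reflection here: 2 n t = m λ.
λ = 2 n t / m = 5510 / m nm.
m=7: 787 nm (IR); m=8: 689 nm (visible); m=9: 612 nm (visible); m=10: 551 nm (visible); m=11: 501 nm (visible); m=12: 459 nm (visible); m=13: 424 nm (visible); m=14: 394 nm (visible); m=15: 367 nm (UV).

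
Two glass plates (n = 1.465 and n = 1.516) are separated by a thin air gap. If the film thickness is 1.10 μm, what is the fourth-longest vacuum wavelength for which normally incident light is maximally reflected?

Ray reflecting at the top interface goes from n = 1.465 toward n = 1.0: no phase shift.
Bottom surface (1.0 → 1.516): reflection off a higher-index medium gives a half-wave phase shift.
Net: one phase inversion between the two reflected rays.
With one net inversion, constructive interference in reflection requires 2 n t = (m + ½) λ.
λ = 2 n t / (m + ½). The fourth-longest wavelength is m = 3: λ = 2 × 1.0 × 1100 / 3.50 = 629 nm.

629 nm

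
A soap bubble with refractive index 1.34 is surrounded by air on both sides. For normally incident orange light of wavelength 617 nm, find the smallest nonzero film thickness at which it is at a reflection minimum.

230 nm

Ray reflecting at the top interface goes from n = 1.0 toward n = 1.34: a half-wave phase shift.
At the lower boundary (n = 1.34 to n = 1.0) the reflected ray undergoes no phase shift.
Exactly one π shift → a net half-wave offset.
With one net inversion, destructive interference in reflection requires 2 n t = m λ.
Minimum nonzero at m = 1: t = λ / (2 n) = 617 / (2 × 1.34) = 230 nm.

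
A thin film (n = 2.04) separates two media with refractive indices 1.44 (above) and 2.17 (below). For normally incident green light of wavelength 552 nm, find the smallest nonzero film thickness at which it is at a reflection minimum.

Top surface (1.44 → 2.04): reflection off a higher-index medium gives a half-wave phase shift.
Bottom surface (2.04 → 2.17): reflection off a higher-index medium gives a half-wave phase shift.
The two reflections carry the same phase change, so no net offset.
With no net inversion, destructive interference in reflection requires 2 n t = (m + ½) λ.
Minimum at m = 0: t = λ / (4 n) = 552 / (4 × 2.04) = 67.6 nm.

67.6 nm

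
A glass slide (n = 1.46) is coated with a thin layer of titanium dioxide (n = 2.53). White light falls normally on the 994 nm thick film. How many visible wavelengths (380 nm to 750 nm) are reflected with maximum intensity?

At the upper boundary (n = 1.0 to n = 2.53) the reflected ray undergoes a half-wave phase shift.
Bottom surface (2.53 → 1.46): reflection off a lower-index medium gives no phase shift.
Net: one phase inversion between the two reflected rays.
So the condition for constructive reflection is 2 n t = (m + ½) λ.
λ = 2 n t / (m + ½) = 5030 / (m + ½) nm.
m=6: 774 nm (IR); m=7: 671 nm (visible); m=8: 592 nm (visible); m=9: 529 nm (visible); m=10: 479 nm (visible); m=11: 437 nm (visible); m=12: 402 nm (visible); m=13: 373 nm (UV).

6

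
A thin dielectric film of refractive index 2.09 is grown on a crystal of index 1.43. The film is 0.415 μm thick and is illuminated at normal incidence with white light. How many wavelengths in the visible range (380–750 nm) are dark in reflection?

2

Top surface (1.0 → 2.09): reflection off a higher-index medium gives a half-wave phase shift.
Bottom surface (2.09 → 1.43): reflection off a lower-index medium gives no phase shift.
Net: one phase inversion between the two reflected rays.
So the condition for destructive reflection is 2 n t = m λ.
λ = 2 n t / m = 1735 / m nm.
m=2: 867 nm (IR); m=3: 578 nm (visible); m=4: 434 nm (visible); m=5: 347 nm (UV).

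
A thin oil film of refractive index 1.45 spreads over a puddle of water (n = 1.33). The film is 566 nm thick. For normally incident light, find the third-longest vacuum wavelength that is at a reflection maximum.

657 nm

Top surface (1.0 → 1.45): reflection off a higher-index medium gives a half-wave phase shift.
Bottom surface (1.45 → 1.33): reflection off a lower-index medium gives no phase shift.
Net: one phase inversion between the two reflected rays.
So the condition for constructive reflection is 2 n t = (m + ½) λ.
λ = 2 n t / (m + ½). The third-longest wavelength is m = 2: λ = 2 × 1.45 × 566 / 2.50 = 657 nm.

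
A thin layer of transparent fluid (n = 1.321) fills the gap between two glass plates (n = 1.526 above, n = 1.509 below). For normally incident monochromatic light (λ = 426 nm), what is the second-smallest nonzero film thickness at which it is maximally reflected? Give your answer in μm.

Ray reflecting at the top interface goes from n = 1.526 toward n = 1.321: no phase shift.
At the lower boundary (n = 1.321 to n = 1.509) the reflected ray undergoes a half-wave phase shift.
Exactly one π shift → a net half-wave offset.
For maximum reflection here: 2 n t = (m + ½) λ.
The second-smallest nonzero thickness corresponds to m = 1: t = (m + ½) λ / (2 n) = 1.50 × 426 / (2 × 1.321) = 242 nm.

0.242 μm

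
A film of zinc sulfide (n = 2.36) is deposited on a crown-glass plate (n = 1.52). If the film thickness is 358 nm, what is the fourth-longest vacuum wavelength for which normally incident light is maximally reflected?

At the upper boundary (n = 1.0 to n = 2.36) the reflected ray undergoes a half-wave phase shift.
At the lower boundary (n = 2.36 to n = 1.52) the reflected ray undergoes no phase shift.
Net: one phase inversion between the two reflected rays.
For bright reflection here: 2 n t = (m + ½) λ.
λ = 2 n t / (m + ½). The fourth-longest wavelength is m = 3: λ = 2 × 2.36 × 358 / 3.50 = 483 nm.

483 nm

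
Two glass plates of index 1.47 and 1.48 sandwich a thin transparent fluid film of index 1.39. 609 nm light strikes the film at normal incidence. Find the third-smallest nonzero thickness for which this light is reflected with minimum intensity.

657 nm

Ray reflecting at the top interface goes from n = 1.47 toward n = 1.39: no phase shift.
Ray reflecting at the bottom interface goes from n = 1.39 toward n = 1.48: a half-wave phase shift.
The two reflections differ by half a wavelength.
For minimum reflection here: 2 n t = m λ.
The third-smallest nonzero thickness corresponds to m = 3: t = m λ / (2 n) = 3.00 × 609 / (2 × 1.39) = 657 nm.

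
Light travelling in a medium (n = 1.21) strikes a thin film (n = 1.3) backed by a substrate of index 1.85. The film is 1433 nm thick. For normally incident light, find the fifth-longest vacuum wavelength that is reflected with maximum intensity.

At the upper boundary (n = 1.21 to n = 1.3) the reflected ray undergoes a half-wave phase shift.
Bottom surface (1.3 → 1.85): reflection off a higher-index medium gives a half-wave phase shift.
Zero or two π shifts → no net half-wave offset.
With no net inversion, constructive interference in reflection requires 2 n t = m λ.
λ = 2 n t / m. The fifth-longest wavelength is m = 5: λ = 2 × 1.3 × 1433 / 5.00 = 745 nm.

745 nm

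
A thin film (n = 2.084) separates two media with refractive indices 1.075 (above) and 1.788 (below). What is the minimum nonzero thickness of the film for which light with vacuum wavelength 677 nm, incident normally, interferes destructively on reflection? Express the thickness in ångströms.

Ray reflecting at the top interface goes from n = 1.075 toward n = 2.084: a half-wave phase shift.
Bottom surface (2.084 → 1.788): reflection off a lower-index medium gives no phase shift.
Net: one phase inversion between the two reflected rays.
For minimum reflection here: 2 n t = m λ.
Minimum nonzero at m = 1: t = λ / (2 n) = 677 / (2 × 2.084) = 162 nm.

1624 Å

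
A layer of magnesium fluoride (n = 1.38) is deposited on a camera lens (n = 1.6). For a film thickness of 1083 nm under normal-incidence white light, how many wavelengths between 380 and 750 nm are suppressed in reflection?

Ray reflecting at the top interface goes from n = 1.0 toward n = 1.38: a half-wave phase shift.
At the lower boundary (n = 1.38 to n = 1.6) the reflected ray undergoes a half-wave phase shift.
The two reflections carry the same phase change, so no net offset.
With no net inversion, destructive interference in reflection requires 2 n t = (m + ½) λ.
λ = 2 n t / (m + ½) = 2989 / (m + ½) nm.
m=3: 854 nm (IR); m=4: 664 nm (visible); m=5: 543 nm (visible); m=6: 460 nm (visible); m=7: 399 nm (visible); m=8: 352 nm (UV).

4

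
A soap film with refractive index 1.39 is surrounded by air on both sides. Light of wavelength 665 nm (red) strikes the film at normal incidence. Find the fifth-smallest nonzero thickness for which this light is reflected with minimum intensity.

1196 nm

Top surface (1.0 → 1.39): reflection off a higher-index medium gives a half-wave phase shift.
Ray reflecting at the bottom interface goes from n = 1.39 toward n = 1.0: no phase shift.
Net: one phase inversion between the two reflected rays.
So the condition for destructive reflection is 2 n t = m λ.
The fifth-smallest nonzero thickness corresponds to m = 5: t = m λ / (2 n) = 5.00 × 665 / (2 × 1.39) = 1196 nm.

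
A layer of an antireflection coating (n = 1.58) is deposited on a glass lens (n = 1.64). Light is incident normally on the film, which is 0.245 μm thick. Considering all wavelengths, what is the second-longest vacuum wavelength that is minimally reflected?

Top surface (1.0 → 1.58): reflection off a higher-index medium gives a half-wave phase shift.
Bottom surface (1.58 → 1.64): reflection off a higher-index medium gives a half-wave phase shift.
Net: no relative phase inversion (both shifts match).
With no net inversion, destructive interference in reflection requires 2 n t = (m + ½) λ.
λ = 2 n t / (m + ½). The second-longest wavelength is m = 1: λ = 2 × 1.58 × 245 / 1.50 = 516 nm.

516 nm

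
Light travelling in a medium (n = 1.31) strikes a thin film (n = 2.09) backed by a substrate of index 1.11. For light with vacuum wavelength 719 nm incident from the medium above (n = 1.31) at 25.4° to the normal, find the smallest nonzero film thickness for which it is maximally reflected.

89.3 nm

Ray reflecting at the top interface goes from n = 1.31 toward n = 2.09: a half-wave phase shift.
Ray reflecting at the bottom interface goes from n = 2.09 toward n = 1.11: no phase shift.
Net: one phase inversion between the two reflected rays.
For strong reflection here: 2 n t cos θ_r = (m + ½) λ.
Snell's law: 1.31 sin 25.4° = 2.09 sin θ_r → sin θ_r = 0.269, cos θ_r = 0.963.
Minimum at m = 0: t = λ / (4 n cos θ_r) = 719 / (4 × 2.09 × 0.963) = 89.3 nm.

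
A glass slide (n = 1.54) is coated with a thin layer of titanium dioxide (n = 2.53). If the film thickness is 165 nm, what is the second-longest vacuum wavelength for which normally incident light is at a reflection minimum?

417 nm

Ray reflecting at the top interface goes from n = 1.0 toward n = 2.53: a half-wave phase shift.
At the lower boundary (n = 2.53 to n = 1.54) the reflected ray undergoes no phase shift.
The two reflections differ by half a wavelength.
With one net inversion, destructive interference in reflection requires 2 n t = m λ.
λ = 2 n t / m. The second-longest wavelength is m = 2: λ = 2 × 2.53 × 165 / 2.00 = 417 nm.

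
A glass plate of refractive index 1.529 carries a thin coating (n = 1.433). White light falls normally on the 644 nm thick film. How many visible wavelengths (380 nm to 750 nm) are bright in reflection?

At the upper boundary (n = 1.0 to n = 1.433) the reflected ray undergoes a half-wave phase shift.
Bottom surface (1.433 → 1.529): reflection off a higher-index medium gives a half-wave phase shift.
Zero or two π shifts → no net half-wave offset.
With no net inversion, constructive interference in reflection requires 2 n t = m λ.
λ = 2 n t / m = 1846 / m nm.
m=2: 923 nm (IR); m=3: 615 nm (visible); m=4: 461 nm (visible); m=5: 369 nm (UV).

2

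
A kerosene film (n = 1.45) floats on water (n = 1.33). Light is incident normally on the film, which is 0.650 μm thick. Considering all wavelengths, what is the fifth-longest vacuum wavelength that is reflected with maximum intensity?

419 nm

Top surface (1.0 → 1.45): reflection off a higher-index medium gives a half-wave phase shift.
At the lower boundary (n = 1.45 to n = 1.33) the reflected ray undergoes no phase shift.
Exactly one π shift → a net half-wave offset.
With one net inversion, constructive interference in reflection requires 2 n t = (m + ½) λ.
λ = 2 n t / (m + ½). The fifth-longest wavelength is m = 4: λ = 2 × 1.45 × 650 / 4.50 = 419 nm.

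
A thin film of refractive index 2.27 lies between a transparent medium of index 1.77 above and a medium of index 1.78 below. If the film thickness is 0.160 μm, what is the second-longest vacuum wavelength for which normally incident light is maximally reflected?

484 nm

At the upper boundary (n = 1.77 to n = 2.27) the reflected ray undergoes a half-wave phase shift.
Ray reflecting at the bottom interface goes from n = 2.27 toward n = 1.78: no phase shift.
The two reflections differ by half a wavelength.
For bright reflection here: 2 n t = (m + ½) λ.
λ = 2 n t / (m + ½). The second-longest wavelength is m = 1: λ = 2 × 2.27 × 160 / 1.50 = 484 nm.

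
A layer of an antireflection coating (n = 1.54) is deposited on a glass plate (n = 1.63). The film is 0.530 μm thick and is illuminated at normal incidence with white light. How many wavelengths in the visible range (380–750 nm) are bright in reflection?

Ray reflecting at the top interface goes from n = 1.0 toward n = 1.54: a half-wave phase shift.
Bottom surface (1.54 → 1.63): reflection off a higher-index medium gives a half-wave phase shift.
Zero or two π shifts → no net half-wave offset.
So the condition for constructive reflection is 2 n t = m λ.
λ = 2 n t / m = 1632 / m nm.
m=2: 816 nm (IR); m=3: 544 nm (visible); m=4: 408 nm (visible); m=5: 326 nm (UV).

2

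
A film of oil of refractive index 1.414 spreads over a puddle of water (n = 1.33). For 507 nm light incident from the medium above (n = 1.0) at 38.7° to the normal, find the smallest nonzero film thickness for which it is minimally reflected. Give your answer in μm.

0.200 μm

At the upper boundary (n = 1.0 to n = 1.414) the reflected ray undergoes a half-wave phase shift.
Bottom surface (1.414 → 1.33): reflection off a lower-index medium gives no phase shift.
Exactly one π shift → a net half-wave offset.
So the condition for destructive reflection is 2 n t cos θ_r = m λ.
Snell's law: 1.0 sin 38.7° = 1.414 sin θ_r → sin θ_r = 0.442, cos θ_r = 0.897.
Minimum nonzero at m = 1: t = λ / (2 n cos θ_r) = 507 / (2 × 1.414 × 0.897) = 200 nm.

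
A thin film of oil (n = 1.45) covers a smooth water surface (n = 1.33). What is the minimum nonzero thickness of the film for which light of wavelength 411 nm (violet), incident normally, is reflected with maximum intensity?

Top surface (1.0 → 1.45): reflection off a higher-index medium gives a half-wave phase shift.
At the lower boundary (n = 1.45 to n = 1.33) the reflected ray undergoes no phase shift.
Exactly one π shift → a net half-wave offset.
With one net inversion, constructive interference in reflection requires 2 n t = (m + ½) λ.
Minimum at m = 0: t = λ / (4 n) = 411 / (4 × 1.45) = 70.9 nm.

70.9 nm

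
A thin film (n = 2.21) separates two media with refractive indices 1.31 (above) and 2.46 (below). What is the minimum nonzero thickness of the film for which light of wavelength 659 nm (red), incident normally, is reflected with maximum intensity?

149 nm

At the upper boundary (n = 1.31 to n = 2.21) the reflected ray undergoes a half-wave phase shift.
Bottom surface (2.21 → 2.46): reflection off a higher-index medium gives a half-wave phase shift.
The two reflections carry the same phase change, so no net offset.
With no net inversion, constructive interference in reflection requires 2 n t = m λ.
Minimum nonzero at m = 1: t = λ / (2 n) = 659 / (2 × 2.21) = 149 nm.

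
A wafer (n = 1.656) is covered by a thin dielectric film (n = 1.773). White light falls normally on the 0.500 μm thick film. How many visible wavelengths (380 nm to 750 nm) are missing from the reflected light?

2

Top surface (1.0 → 1.773): reflection off a higher-index medium gives a half-wave phase shift.
Ray reflecting at the bottom interface goes from n = 1.773 toward n = 1.656: no phase shift.
Exactly one π shift → a net half-wave offset.
For weak reflection here: 2 n t = m λ.
λ = 2 n t / m = 1773 / m nm.
m=2: 887 nm (IR); m=3: 591 nm (visible); m=4: 443 nm (visible); m=5: 355 nm (UV).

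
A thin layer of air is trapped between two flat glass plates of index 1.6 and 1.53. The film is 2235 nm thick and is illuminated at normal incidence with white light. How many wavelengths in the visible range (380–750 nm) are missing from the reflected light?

6

Ray reflecting at the top interface goes from n = 1.6 toward n = 1.0: no phase shift.
Bottom surface (1.0 → 1.53): reflection off a higher-index medium gives a half-wave phase shift.
Exactly one π shift → a net half-wave offset.
So the condition for destructive reflection is 2 n t = m λ.
λ = 2 n t / m = 4470 / m nm.
m=5: 894 nm (IR); m=6: 745 nm (visible); m=7: 639 nm (visible); m=8: 559 nm (visible); m=9: 497 nm (visible); m=10: 447 nm (visible); m=11: 406 nm (visible); m=12: 373 nm (UV).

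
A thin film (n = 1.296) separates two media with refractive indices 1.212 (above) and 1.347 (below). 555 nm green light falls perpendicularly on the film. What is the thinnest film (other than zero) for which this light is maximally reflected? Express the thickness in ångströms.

2141 Å

At the upper boundary (n = 1.212 to n = 1.296) the reflected ray undergoes a half-wave phase shift.
Ray reflecting at the bottom interface goes from n = 1.296 toward n = 1.347: a half-wave phase shift.
The two reflections carry the same phase change, so no net offset.
For bright reflection here: 2 n t = m λ.
Minimum nonzero at m = 1: t = λ / (2 n) = 555 / (2 × 1.296) = 214 nm.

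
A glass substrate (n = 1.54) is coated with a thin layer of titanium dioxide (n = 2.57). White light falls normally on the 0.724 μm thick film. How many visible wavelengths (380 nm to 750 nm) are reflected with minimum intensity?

5

At the upper boundary (n = 1.0 to n = 2.57) the reflected ray undergoes a half-wave phase shift.
At the lower boundary (n = 2.57 to n = 1.54) the reflected ray undergoes no phase shift.
Exactly one π shift → a net half-wave offset.
For dark reflection here: 2 n t = m λ.
λ = 2 n t / m = 3721 / m nm.
m=4: 930 nm (IR); m=5: 744 nm (visible); m=6: 620 nm (visible); m=7: 532 nm (visible); m=8: 465 nm (visible); m=9: 413 nm (visible); m=10: 372 nm (UV).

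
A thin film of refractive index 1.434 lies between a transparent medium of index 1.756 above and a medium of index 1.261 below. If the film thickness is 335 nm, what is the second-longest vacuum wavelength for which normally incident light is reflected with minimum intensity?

Top surface (1.756 → 1.434): reflection off a lower-index medium gives no phase shift.
Ray reflecting at the bottom interface goes from n = 1.434 toward n = 1.261: no phase shift.
The two reflections carry the same phase change, so no net offset.
For minimum reflection here: 2 n t = (m + ½) λ.
λ = 2 n t / (m + ½). The second-longest wavelength is m = 1: λ = 2 × 1.434 × 335 / 1.50 = 641 nm.

641 nm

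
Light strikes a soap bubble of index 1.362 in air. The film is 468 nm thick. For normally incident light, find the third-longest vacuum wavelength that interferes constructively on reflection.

510 nm

Ray reflecting at the top interface goes from n = 1.0 toward n = 1.362: a half-wave phase shift.
Ray reflecting at the bottom interface goes from n = 1.362 toward n = 1.0: no phase shift.
Net: one phase inversion between the two reflected rays.
So the condition for constructive reflection is 2 n t = (m + ½) λ.
λ = 2 n t / (m + ½). The third-longest wavelength is m = 2: λ = 2 × 1.362 × 468 / 2.50 = 510 nm.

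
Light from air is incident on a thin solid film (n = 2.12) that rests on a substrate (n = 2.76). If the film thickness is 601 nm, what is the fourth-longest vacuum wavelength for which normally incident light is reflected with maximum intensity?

637 nm

Top surface (1.0 → 2.12): reflection off a higher-index medium gives a half-wave phase shift.
Bottom surface (2.12 → 2.76): reflection off a higher-index medium gives a half-wave phase shift.
The two reflections carry the same phase change, so no net offset.
For maximum reflection here: 2 n t = m λ.
λ = 2 n t / m. The fourth-longest wavelength is m = 4: λ = 2 × 2.12 × 601 / 4.00 = 637 nm.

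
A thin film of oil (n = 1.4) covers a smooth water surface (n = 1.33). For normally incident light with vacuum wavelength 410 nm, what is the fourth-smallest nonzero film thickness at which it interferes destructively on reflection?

Ray reflecting at the top interface goes from n = 1.0 toward n = 1.4: a half-wave phase shift.
Ray reflecting at the bottom interface goes from n = 1.4 toward n = 1.33: no phase shift.
Exactly one π shift → a net half-wave offset.
For weak reflection here: 2 n t = m λ.
The fourth-smallest nonzero thickness corresponds to m = 4: t = m λ / (2 n) = 4.00 × 410 / (2 × 1.4) = 586 nm.

586 nm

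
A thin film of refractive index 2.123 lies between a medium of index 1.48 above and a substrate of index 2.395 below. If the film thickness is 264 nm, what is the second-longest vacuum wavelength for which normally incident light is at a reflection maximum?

560 nm

At the upper boundary (n = 1.48 to n = 2.123) the reflected ray undergoes a half-wave phase shift.
Ray reflecting at the bottom interface goes from n = 2.123 toward n = 2.395: a half-wave phase shift.
Zero or two π shifts → no net half-wave offset.
For strong reflection here: 2 n t = m λ.
λ = 2 n t / m. The second-longest wavelength is m = 2: λ = 2 × 2.123 × 264 / 2.00 = 560 nm.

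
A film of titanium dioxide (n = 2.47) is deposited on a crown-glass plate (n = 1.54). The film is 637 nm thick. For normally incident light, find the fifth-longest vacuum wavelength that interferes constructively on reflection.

Ray reflecting at the top interface goes from n = 1.0 toward n = 2.47: a half-wave phase shift.
Ray reflecting at the bottom interface goes from n = 2.47 toward n = 1.54: no phase shift.
Exactly one π shift → a net half-wave offset.
With one net inversion, constructive interference in reflection requires 2 n t = (m + ½) λ.
λ = 2 n t / (m + ½). The fifth-longest wavelength is m = 4: λ = 2 × 2.47 × 637 / 4.50 = 699 nm.

699 nm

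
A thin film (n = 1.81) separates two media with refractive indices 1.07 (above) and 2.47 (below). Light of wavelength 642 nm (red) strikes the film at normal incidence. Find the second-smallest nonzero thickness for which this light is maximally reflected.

355 nm

Top surface (1.07 → 1.81): reflection off a higher-index medium gives a half-wave phase shift.
At the lower boundary (n = 1.81 to n = 2.47) the reflected ray undergoes a half-wave phase shift.
The two reflections carry the same phase change, so no net offset.
So the condition for constructive reflection is 2 n t = m λ.
The second-smallest nonzero thickness corresponds to m = 2: t = m λ / (2 n) = 2.00 × 642 / (2 × 1.81) = 355 nm.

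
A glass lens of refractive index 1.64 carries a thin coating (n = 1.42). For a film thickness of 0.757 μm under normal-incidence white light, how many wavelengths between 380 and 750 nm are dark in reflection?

3

Ray reflecting at the top interface goes from n = 1.0 toward n = 1.42: a half-wave phase shift.
Ray reflecting at the bottom interface goes from n = 1.42 toward n = 1.64: a half-wave phase shift.
Net: no relative phase inversion (both shifts match).
So the condition for destructive reflection is 2 n t = (m + ½) λ.
λ = 2 n t / (m + ½) = 2150 / (m + ½) nm.
m=2: 860 nm (IR); m=3: 614 nm (visible); m=4: 478 nm (visible); m=5: 391 nm (visible); m=6: 331 nm (UV).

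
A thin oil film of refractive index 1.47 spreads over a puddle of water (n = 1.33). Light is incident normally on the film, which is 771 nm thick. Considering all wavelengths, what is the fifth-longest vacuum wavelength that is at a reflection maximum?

Ray reflecting at the top interface goes from n = 1.0 toward n = 1.47: a half-wave phase shift.
Ray reflecting at the bottom interface goes from n = 1.47 toward n = 1.33: no phase shift.
Net: one phase inversion between the two reflected rays.
For bright reflection here: 2 n t = (m + ½) λ.
λ = 2 n t / (m + ½). The fifth-longest wavelength is m = 4: λ = 2 × 1.47 × 771 / 4.50 = 504 nm.

504 nm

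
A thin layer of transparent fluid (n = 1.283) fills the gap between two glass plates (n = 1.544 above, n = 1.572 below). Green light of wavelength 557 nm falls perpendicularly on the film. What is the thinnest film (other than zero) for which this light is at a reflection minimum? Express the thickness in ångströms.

Ray reflecting at the top interface goes from n = 1.544 toward n = 1.283: no phase shift.
Bottom surface (1.283 → 1.572): reflection off a higher-index medium gives a half-wave phase shift.
The two reflections differ by half a wavelength.
So the condition for destructive reflection is 2 n t = m λ.
Minimum nonzero at m = 1: t = λ / (2 n) = 557 / (2 × 1.283) = 217 nm.

2171 Å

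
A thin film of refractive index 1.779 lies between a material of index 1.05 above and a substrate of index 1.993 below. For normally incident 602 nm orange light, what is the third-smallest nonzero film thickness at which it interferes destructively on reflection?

423 nm

Top surface (1.05 → 1.779): reflection off a higher-index medium gives a half-wave phase shift.
Ray reflecting at the bottom interface goes from n = 1.779 toward n = 1.993: a half-wave phase shift.
The two reflections carry the same phase change, so no net offset.
For minimum reflection here: 2 n t = (m + ½) λ.
The third-smallest nonzero thickness corresponds to m = 2: t = (m + ½) λ / (2 n) = 2.50 × 602 / (2 × 1.779) = 423 nm.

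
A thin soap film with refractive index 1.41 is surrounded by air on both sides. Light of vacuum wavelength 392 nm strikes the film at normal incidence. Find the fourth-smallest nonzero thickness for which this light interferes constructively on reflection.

Top surface (1.0 → 1.41): reflection off a higher-index medium gives a half-wave phase shift.
Bottom surface (1.41 → 1.0): reflection off a lower-index medium gives no phase shift.
Net: one phase inversion between the two reflected rays.
For maximum reflection here: 2 n t = (m + ½) λ.
The fourth-smallest nonzero thickness corresponds to m = 3: t = (m + ½) λ / (2 n) = 3.50 × 392 / (2 × 1.41) = 487 nm.

487 nm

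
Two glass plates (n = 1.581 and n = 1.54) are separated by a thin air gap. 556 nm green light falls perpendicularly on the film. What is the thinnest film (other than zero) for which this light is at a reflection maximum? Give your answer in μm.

0.139 μm

Top surface (1.581 → 1.0): reflection off a lower-index medium gives no phase shift.
Bottom surface (1.0 → 1.54): reflection off a higher-index medium gives a half-wave phase shift.
Net: one phase inversion between the two reflected rays.
With one net inversion, constructive interference in reflection requires 2 n t = (m + ½) λ.
Minimum at m = 0: t = λ / (4 n) = 556 / (4 × 1.0) = 139 nm.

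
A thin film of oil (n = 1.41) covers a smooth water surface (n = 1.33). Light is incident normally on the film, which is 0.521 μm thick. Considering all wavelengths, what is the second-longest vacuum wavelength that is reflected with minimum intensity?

At the upper boundary (n = 1.0 to n = 1.41) the reflected ray undergoes a half-wave phase shift.
Bottom surface (1.41 → 1.33): reflection off a lower-index medium gives no phase shift.
The two reflections differ by half a wavelength.
So the condition for destructive reflection is 2 n t = m λ.
λ = 2 n t / m. The second-longest wavelength is m = 2: λ = 2 × 1.41 × 521 / 2.00 = 735 nm.

735 nm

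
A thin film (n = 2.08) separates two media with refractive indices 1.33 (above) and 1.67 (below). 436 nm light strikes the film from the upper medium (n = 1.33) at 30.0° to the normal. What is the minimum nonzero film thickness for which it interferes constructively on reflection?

At the upper boundary (n = 1.33 to n = 2.08) the reflected ray undergoes a half-wave phase shift.
Bottom surface (2.08 → 1.67): reflection off a lower-index medium gives no phase shift.
Net: one phase inversion between the two reflected rays.
For strong reflection here: 2 n t cos θ_r = (m + ½) λ.
Snell's law: 1.33 sin 30.0° = 2.08 sin θ_r → sin θ_r = 0.320, cos θ_r = 0.948.
Minimum at m = 0: t = λ / (4 n cos θ_r) = 436 / (4 × 2.08 × 0.948) = 55.3 nm.

55.3 nm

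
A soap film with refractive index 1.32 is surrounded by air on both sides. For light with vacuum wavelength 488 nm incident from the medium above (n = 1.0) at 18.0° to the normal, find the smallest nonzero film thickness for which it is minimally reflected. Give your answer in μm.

Top surface (1.0 → 1.32): reflection off a higher-index medium gives a half-wave phase shift.
Ray reflecting at the bottom interface goes from n = 1.32 toward n = 1.0: no phase shift.
The two reflections differ by half a wavelength.
So the condition for destructive reflection is 2 n t cos θ_r = m λ.
Snell's law: 1.0 sin 18.0° = 1.32 sin θ_r → sin θ_r = 0.234, cos θ_r = 0.972.
Minimum nonzero at m = 1: t = λ / (2 n cos θ_r) = 488 / (2 × 1.32 × 0.972) = 190 nm.

0.190 μm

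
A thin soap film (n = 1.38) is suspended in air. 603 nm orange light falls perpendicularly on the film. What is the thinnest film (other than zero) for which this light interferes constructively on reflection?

Top surface (1.0 → 1.38): reflection off a higher-index medium gives a half-wave phase shift.
At the lower boundary (n = 1.38 to n = 1.0) the reflected ray undergoes no phase shift.
Net: one phase inversion between the two reflected rays.
With one net inversion, constructive interference in reflection requires 2 n t = (m + ½) λ.
Minimum at m = 0: t = λ / (4 n) = 603 / (4 × 1.38) = 109 nm.

109 nm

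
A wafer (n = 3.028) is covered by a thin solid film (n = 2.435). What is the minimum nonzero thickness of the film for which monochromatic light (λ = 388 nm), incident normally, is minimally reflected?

39.8 nm

Top surface (1.0 → 2.435): reflection off a higher-index medium gives a half-wave phase shift.
At the lower boundary (n = 2.435 to n = 3.028) the reflected ray undergoes a half-wave phase shift.
Net: no relative phase inversion (both shifts match).
For minimum reflection here: 2 n t = (m + ½) λ.
Minimum at m = 0: t = λ / (4 n) = 388 / (4 × 2.435) = 39.8 nm.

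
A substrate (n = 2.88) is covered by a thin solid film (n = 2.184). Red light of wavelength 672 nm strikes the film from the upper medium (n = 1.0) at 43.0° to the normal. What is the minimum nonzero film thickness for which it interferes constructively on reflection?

162 nm

Ray reflecting at the top interface goes from n = 1.0 toward n = 2.184: a half-wave phase shift.
Bottom surface (2.184 → 2.88): reflection off a higher-index medium gives a half-wave phase shift.
The two reflections carry the same phase change, so no net offset.
For strong reflection here: 2 n t cos θ_r = m λ.
Snell's law: 1.0 sin 43.0° = 2.184 sin θ_r → sin θ_r = 0.312, cos θ_r = 0.950.
Minimum nonzero at m = 1: t = λ / (2 n cos θ_r) = 672 / (2 × 2.184 × 0.950) = 162 nm.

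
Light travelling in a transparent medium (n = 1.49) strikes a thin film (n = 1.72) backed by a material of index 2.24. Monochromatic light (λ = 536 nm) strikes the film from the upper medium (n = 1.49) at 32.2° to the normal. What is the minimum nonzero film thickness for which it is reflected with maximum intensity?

176 nm

At the upper boundary (n = 1.49 to n = 1.72) the reflected ray undergoes a half-wave phase shift.
At the lower boundary (n = 1.72 to n = 2.24) the reflected ray undergoes a half-wave phase shift.
The two reflections carry the same phase change, so no net offset.
For strong reflection here: 2 n t cos θ_r = m λ.
Snell's law: 1.49 sin 32.2° = 1.72 sin θ_r → sin θ_r = 0.462, cos θ_r = 0.887.
Minimum nonzero at m = 1: t = λ / (2 n cos θ_r) = 536 / (2 × 1.72 × 0.887) = 176 nm.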